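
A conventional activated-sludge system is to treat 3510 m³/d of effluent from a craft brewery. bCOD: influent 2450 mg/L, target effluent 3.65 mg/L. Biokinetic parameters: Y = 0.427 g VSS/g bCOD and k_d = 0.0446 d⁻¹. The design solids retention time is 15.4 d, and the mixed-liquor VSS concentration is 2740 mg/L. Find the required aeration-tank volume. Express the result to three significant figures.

V ≈ 12200 m³

From the SRT design equation V = Y Q (S₀−S) θ_c / [X (1 + k_d θ_c)] = 0.427 × 3510 × (2450 − 3.65) × 15.4 / [2740 × (1 + 0.0446 × 15.4)] = 5.65×10^7 / 4622 = 12217 m³.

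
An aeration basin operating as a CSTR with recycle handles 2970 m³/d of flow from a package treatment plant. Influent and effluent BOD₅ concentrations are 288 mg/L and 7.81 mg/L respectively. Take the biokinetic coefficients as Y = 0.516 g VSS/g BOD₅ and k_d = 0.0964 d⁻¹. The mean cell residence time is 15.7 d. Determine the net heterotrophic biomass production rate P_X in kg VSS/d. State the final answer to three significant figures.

Y_obs = Y / (1 + k_d θ_c) = 0.516 / (1 + 0.0964 × 15.7) = 0.516 / 2.513 = 0.2053.
ΔS = 288 − 7.81 = 280.2 mg/L, so the substrate removal rate is 2970 × 280.2/1000 = 832.2 kg BOD₅/d.
Net biomass production P_X = Y_obs × Q·(S₀ − S) = 0.2053 × 832.2 = 170.8 kg VSS/d.

P_X ≈ 171 kg VSS/d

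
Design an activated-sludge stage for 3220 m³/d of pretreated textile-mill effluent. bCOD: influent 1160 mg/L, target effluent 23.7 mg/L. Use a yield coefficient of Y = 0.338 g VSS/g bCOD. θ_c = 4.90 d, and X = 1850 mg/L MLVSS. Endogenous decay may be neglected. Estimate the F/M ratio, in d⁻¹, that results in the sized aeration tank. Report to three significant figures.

Biomass mass balance (decay neglected): V·X = Y·Q·(S₀ − S)·θ_c, so V = 0.338 × 3220 × (1160 − 23.7) × 4.90 / 1850 = 3276 m³.
F/M = applied load / biomass = Q·S₀/(V·X) = 3220 × 1160 / (3276 × 1850) = 0.6164 d⁻¹.

F/M ≈ 0.616 d⁻¹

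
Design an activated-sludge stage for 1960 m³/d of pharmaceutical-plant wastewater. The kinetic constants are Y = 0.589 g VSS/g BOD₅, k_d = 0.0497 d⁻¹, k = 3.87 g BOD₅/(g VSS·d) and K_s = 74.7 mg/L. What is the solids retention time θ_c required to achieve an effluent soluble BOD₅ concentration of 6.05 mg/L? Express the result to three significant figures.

θ_c ≈ 8.26 d

From 1/θ_c = Y·k·S/(K_s + S) − k_d: Y·k·S/(K_s+S) = 0.589 × 3.87 × 6.05 / (74.7 + 6.05) = 0.1708 d⁻¹.
θ_c = 1/(μ − k_d) = 1/(0.1708 − 0.0497) = 1/0.1211 = 8.259 d.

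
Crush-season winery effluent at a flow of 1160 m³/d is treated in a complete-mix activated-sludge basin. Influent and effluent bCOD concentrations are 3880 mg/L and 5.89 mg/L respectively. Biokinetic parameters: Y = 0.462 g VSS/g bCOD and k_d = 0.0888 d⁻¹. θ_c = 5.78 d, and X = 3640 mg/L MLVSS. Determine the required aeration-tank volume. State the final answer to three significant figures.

V ≈ 2180 m³

Rearranging the biomass balance for a CMAS with decay, V = Y·Q·ΔS·θ_c / [X·(1+k_d θ_c)] = 0.462 × 1160 × (3880 − 5.89) × 5.78 / [3640 × (1 + 0.0888 × 5.78)] = 1.2×10^7 / 5508 = 2179 m³.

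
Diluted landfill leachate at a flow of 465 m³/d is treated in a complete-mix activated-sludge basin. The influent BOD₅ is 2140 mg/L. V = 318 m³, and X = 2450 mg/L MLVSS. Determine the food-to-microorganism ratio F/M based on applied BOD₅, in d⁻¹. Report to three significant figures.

F/M ≈ 1.28 d⁻¹

Food-to-microorganism ratio F/M = Q S₀ / (V X) = 465 × 2140 / (318.0 × 2450) = 1.277 d⁻¹.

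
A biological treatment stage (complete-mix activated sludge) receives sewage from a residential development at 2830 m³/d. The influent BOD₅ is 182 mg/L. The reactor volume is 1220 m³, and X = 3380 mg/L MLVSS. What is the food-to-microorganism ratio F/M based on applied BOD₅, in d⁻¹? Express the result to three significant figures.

F/M ≈ 0.125 d⁻¹

F/M = applied load / biomass = Q·S₀/(V·X) = 2830 × 182 / (1220 × 3380) = 0.1249 d⁻¹.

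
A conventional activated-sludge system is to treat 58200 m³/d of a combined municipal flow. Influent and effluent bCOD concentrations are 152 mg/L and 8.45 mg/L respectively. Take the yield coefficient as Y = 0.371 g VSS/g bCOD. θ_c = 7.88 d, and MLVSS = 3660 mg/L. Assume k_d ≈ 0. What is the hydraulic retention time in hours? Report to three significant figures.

τ ≈ 2.75 h

Biomass mass balance (decay neglected): V·X = Y·Q·(S₀ − S)·θ_c, so V = 0.371 × 58200 × (152 − 8.45) × 7.88 / 3660 = 6673 m³.
HRT = V/Q = 6673 m³ / 58200 m³·d⁻¹ = 0.1147 d × 24 = 2.752 h.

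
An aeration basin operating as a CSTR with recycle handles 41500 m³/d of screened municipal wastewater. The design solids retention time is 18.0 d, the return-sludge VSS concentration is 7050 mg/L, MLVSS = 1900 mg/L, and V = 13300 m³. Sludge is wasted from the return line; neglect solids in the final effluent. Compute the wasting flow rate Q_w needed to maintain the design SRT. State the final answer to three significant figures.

θ_c = V·X/(Q_w·X_r) when wasting from the recycle, so Q_w = V·X/(θ_c·X_r) = 13300 × 1900 / (18.0 × 7050) = 199.1 m³/d.

Q_w ≈ 199 m³/d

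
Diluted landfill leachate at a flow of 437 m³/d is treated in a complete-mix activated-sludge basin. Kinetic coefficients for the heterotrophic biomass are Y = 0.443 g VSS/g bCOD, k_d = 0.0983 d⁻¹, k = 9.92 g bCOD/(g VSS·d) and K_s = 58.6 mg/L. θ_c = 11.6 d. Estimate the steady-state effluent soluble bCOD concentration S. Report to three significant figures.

S ≈ 2.57 mg/L

From the Monod/SRT balance for a CMAS, S = K_s·(1+k_d θ_c)/[θ_c·(Y k − k_d) − 1] = 58.6 × (1 + 0.0983 × 11.6) / [11.6 × (0.443 × 9.92 − 0.0983) − 1] = 125.4 / 48.84 = 2.568 mg/L.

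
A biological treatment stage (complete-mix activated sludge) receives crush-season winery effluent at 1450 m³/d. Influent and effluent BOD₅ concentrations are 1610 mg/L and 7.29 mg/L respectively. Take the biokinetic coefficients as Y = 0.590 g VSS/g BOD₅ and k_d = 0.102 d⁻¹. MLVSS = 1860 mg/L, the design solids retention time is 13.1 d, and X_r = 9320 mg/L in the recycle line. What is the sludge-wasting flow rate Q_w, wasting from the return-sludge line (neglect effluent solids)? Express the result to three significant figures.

Steady-state biomass mass balance: V·X·(1 + k_d·θ_c) = Y·Q·(S₀ − S)·θ_c, so V = 0.590 × 1450 × (1610 − 7.29) × 13.1 / [1860 × (1 + 0.102 × 13.1)] = 1.8×10^7 / 4345 = 4134 m³.
Q_w = (V·X)/(θ_c X_r) = 4134 × 1860 / (13.1 × 9320) = 62.97 m³/d.

Q_w ≈ 63.0 m³/d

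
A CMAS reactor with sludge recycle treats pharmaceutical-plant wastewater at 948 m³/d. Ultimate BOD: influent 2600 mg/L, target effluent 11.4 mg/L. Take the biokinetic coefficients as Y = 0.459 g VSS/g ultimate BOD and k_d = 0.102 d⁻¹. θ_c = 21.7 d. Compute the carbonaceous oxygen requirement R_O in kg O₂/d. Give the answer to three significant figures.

The observed yield is Y_obs = Y/(1 + k_d·θ_c) = 0.459 / (1 + 0.102 × 21.7) = 0.459 / 3.213 = 0.1428 g VSS per g ultimate BOD removed.
Substrate removed = Q·(S₀ − S) = 948 m³/d × (2600 − 11.4) g/m³ = 2.45×10^6 g/d = 2454 kg/d.
Net sludge production P_X = 0.1428 × 2454 = 350.5 kg VSS/d.
R_O = Q·(S₀ − S) − 1.42·P_X = 2454 − 1.42 × 350.5 = 1956 kg O₂/d.

R_O ≈ 1960 kg O₂/d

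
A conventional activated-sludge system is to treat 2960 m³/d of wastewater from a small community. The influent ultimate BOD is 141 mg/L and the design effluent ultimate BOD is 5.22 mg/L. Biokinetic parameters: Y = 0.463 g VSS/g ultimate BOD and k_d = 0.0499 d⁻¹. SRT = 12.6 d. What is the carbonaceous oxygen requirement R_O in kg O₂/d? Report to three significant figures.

The observed yield is Y_obs = Y/(1 + k_d·θ_c) = 0.463 / (1 + 0.0499 × 12.6) = 0.463 / 1.629 = 0.2843 g VSS per g ultimate BOD removed.
ΔS = 141 − 5.22 = 135.8 mg/L, so the substrate removal rate is 2960 × 135.8/1000 = 401.9 kg ultimate BOD/d.
Net sludge production P_X = 0.2843 × 401.9 = 114.3 kg VSS/d.
Carbonaceous O₂ demand = substrate oxidised − cell-mass equivalent = 401.9 − 1.42 × 114.3 = 239.7 kg O₂/d.

R_O ≈ 240 kg O₂/d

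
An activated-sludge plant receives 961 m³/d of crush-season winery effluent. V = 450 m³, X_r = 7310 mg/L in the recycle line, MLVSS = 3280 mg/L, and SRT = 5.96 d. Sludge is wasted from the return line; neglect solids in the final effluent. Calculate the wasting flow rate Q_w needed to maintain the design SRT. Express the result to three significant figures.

Wasting from the return line (neglecting effluent solids): Q_w = V·X / (θ_c·X_r) = 450.0 × 3280 / (5.96 × 7310) = 33.88 m³/d.

Q_w ≈ 33.9 m³/d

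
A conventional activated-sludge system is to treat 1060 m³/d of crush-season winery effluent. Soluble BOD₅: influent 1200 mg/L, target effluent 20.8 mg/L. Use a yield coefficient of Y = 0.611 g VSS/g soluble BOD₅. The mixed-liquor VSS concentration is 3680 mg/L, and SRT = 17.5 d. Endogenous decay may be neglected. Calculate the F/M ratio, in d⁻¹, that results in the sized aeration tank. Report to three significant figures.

F/M ≈ 0.0952 d⁻¹

With k_d = 0 the design equation reduces to V = Y Q (S₀−S) θ_c / X = 0.611 × 1060 × (1200 − 20.8) × 17.5 / 3680 = 3632 m³.
Food-to-microorganism ratio F/M = Q S₀ / (V X) = 1060 × 1200 / (3632 × 3680) = 0.09517 d⁻¹.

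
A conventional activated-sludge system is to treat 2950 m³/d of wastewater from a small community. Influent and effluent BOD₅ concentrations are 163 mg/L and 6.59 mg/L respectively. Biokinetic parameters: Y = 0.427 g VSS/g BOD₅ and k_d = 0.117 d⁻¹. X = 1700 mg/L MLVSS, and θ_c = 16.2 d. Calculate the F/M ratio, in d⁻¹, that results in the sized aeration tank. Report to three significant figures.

F/M ≈ 0.436 d⁻¹

Steady-state biomass mass balance: V·X·(1 + k_d·θ_c) = Y·Q·(S₀ − S)·θ_c, so V = 0.427 × 2950 × (163 − 6.59) × 16.2 / [1700 × (1 + 0.117 × 16.2)] = 3.19×10^6 / 4922 = 648.4 m³.
F/M = Q·S₀ / (V·X) = 2950 × 163 / (648.4 × 1700) = 0.4362 g BOD₅·(g VSS·d)⁻¹.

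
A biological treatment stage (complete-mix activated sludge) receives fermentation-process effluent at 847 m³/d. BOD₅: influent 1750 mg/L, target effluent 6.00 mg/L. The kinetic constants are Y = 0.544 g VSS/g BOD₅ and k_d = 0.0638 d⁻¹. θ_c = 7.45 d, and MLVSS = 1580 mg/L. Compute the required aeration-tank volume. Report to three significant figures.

Steady-state biomass mass balance: V·X·(1 + k_d·θ_c) = Y·Q·(S₀ − S)·θ_c, so V = 0.544 × 847 × (1750 − 6.00) × 7.45 / [1580 × (1 + 0.0638 × 7.45)] = 5.99×10^6 / 2331 = 2568 m³.

V ≈ 2570 m³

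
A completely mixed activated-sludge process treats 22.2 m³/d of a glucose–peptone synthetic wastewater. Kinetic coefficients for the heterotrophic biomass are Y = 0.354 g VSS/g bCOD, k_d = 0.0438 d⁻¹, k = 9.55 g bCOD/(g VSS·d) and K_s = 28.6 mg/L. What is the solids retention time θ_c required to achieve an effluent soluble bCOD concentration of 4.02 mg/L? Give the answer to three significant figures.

At the target effluent, Y k S/(K_s+S) = 0.354×9.55×4.02/32.62 = 0.4166 d⁻¹.
Then 1/θ_c = μ − k_d = 0.4166 − 0.0438 = 0.3728 d⁻¹, giving θ_c = 2.682 d.

θ_c ≈ 2.68 d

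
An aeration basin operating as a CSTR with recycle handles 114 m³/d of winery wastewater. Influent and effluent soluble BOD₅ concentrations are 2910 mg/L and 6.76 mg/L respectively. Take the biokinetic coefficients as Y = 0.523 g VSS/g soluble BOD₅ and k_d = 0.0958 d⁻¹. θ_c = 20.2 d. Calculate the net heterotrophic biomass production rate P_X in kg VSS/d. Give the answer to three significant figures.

The observed yield is Y_obs = Y/(1 + k_d·θ_c) = 0.523 / (1 + 0.0958 × 20.2) = 0.523 / 2.935 = 0.1782 g VSS per g soluble BOD₅ removed.
Substrate removed = Q·(S₀ − S) = 114 m³/d × (2910 − 6.76) g/m³ = 3.31×10^5 g/d = 331.0 kg/d.
P_X = Y_obs · Q(S₀ − S) = 0.1782 × 331.0 = 58.97 kg VSS/d.

P_X ≈ 59.0 kg VSS/d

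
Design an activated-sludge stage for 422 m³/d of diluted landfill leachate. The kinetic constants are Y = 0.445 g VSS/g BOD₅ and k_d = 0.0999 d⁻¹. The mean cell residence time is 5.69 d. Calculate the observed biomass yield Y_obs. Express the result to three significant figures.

Y_obs ≈ 0.284 g VSS/g BOD₅

Correct the yield for decay: Y_obs = Y/(1 + k_d θ_c) = 0.445 / (1 + 0.0999 × 5.69) = 0.445 / 1.568 = 0.2837.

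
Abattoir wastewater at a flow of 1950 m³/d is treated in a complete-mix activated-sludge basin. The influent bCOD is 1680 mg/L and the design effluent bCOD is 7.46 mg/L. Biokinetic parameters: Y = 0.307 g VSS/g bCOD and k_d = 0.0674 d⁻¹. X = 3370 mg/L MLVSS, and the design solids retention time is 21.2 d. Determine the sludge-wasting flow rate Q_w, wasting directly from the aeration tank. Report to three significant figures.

Q_w ≈ 122 m³/d

From the SRT design equation V = Y Q (S₀−S) θ_c / [X (1 + k_d θ_c)] = 0.307 × 1950 × (1680 − 7.46) × 21.2 / [3370 × (1 + 0.0674 × 21.2)] = 2.12×10^7 / 8185 = 2593 m³.
Wasting from the aeration tank: Q_w = V / θ_c = 2593 / 21.2 = 122.3 m³/d.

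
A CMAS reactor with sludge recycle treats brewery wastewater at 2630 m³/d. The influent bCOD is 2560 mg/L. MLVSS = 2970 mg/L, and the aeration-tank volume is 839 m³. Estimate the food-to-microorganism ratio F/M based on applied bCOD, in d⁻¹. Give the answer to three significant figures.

Food-to-microorganism ratio F/M = Q S₀ / (V X) = 2630 × 2560 / (839.0 × 2970) = 2.702 d⁻¹.

F/M ≈ 2.70 d⁻¹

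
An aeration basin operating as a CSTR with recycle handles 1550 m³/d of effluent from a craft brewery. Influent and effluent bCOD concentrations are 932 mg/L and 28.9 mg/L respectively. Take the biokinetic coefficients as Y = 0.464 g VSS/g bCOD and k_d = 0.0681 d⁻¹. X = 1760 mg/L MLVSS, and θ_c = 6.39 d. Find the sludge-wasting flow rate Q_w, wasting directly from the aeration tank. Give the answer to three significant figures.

Q_w ≈ 257 m³/d

From the SRT design equation V = Y Q (S₀−S) θ_c / [X (1 + k_d θ_c)] = 0.464 × 1550 × (932 − 28.9) × 6.39 / [1760 × (1 + 0.0681 × 6.39)] = 4.15×10^6 / 2526 = 1643 m³.
With mixed-liquor wasting, θ_c = V/Q_w, so Q_w = V/θ_c = 1643/6.39 = 257.1 m³/d.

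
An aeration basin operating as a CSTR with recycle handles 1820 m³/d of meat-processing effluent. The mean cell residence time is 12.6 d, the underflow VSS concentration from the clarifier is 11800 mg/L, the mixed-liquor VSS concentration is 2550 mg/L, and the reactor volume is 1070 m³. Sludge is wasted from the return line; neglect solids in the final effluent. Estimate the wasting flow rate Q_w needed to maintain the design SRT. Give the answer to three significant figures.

θ_c = V·X/(Q_w·X_r) when wasting from the recycle, so Q_w = V·X/(θ_c·X_r) = 1070 × 2550 / (12.6 × 11800) = 18.35 m³/d.

Q_w ≈ 18.4 m³/d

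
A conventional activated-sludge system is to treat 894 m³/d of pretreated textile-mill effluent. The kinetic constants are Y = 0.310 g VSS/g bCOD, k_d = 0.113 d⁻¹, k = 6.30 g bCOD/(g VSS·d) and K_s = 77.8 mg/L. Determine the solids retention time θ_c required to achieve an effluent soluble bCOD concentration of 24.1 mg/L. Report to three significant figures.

θ_c ≈ 2.87 d

Specific growth rate at S = 24.1 mg/L: μ = YkS/(K_s+S) = 0.310·6.30·24.1/(77.8+24.1) = 0.4619 d⁻¹.
θ_c = 1/(μ − k_d) = 1/(0.4619 − 0.113) = 1/0.3489 = 2.866 d.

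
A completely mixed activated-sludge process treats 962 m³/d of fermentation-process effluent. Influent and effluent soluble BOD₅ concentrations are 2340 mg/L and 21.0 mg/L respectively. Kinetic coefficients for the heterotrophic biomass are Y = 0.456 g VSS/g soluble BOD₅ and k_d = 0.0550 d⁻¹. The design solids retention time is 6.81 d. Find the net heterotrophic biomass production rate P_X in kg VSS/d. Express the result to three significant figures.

P_X ≈ 740 kg VSS/d

Observed yield with endogenous decay: Y_obs = Y / (1 + k_d·θ_c) = 0.456 / (1 + 0.0550 × 6.81) = 0.456 / 1.375 = 0.3317 g VSS/g soluble BOD₅.
Q·(S₀ − S) = 962 × (2340 − 21.0) × 10⁻³ = 2231 kg/d removed.
So the net sludge growth is P_X = 0.3317 × 2231 = 740.1 kg VSS/d.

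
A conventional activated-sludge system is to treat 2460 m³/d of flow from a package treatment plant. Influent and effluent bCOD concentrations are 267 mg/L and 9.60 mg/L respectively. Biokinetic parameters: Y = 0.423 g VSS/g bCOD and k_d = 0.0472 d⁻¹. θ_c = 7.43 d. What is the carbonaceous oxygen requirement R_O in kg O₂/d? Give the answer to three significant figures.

R_O ≈ 352 kg O₂/d

Correct the yield for decay: Y_obs = Y/(1 + k_d θ_c) = 0.423 / (1 + 0.0472 × 7.43) = 0.423 / 1.351 = 0.3132.
ΔS = 267 − 9.60 = 257.4 mg/L, so the substrate removal rate is 2460 × 257.4/1000 = 633.2 kg bCOD/d.
P_X = Y_obs·Q·(S₀ − S) = 0.3132 × 633.2 = 198.3 kg VSS/d.
R_O = Q·ΔS − 1.42 P_X = 633.2 − 281.6 = 351.6 kg O₂/d.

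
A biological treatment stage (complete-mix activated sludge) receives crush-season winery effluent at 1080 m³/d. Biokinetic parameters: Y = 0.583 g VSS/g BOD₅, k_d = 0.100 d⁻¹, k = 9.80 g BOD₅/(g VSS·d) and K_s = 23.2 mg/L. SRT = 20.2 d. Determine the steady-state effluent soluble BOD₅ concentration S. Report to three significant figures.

S ≈ 0.623 mg/L

From the Monod/SRT balance for a CMAS, S = K_s·(1+k_d θ_c)/[θ_c·(Y k − k_d) − 1] = 23.2 × (1 + 0.100 × 20.2) / [20.2 × (0.583 × 9.80 − 0.100) − 1] = 70.06 / 112.4 = 0.6234 mg/L.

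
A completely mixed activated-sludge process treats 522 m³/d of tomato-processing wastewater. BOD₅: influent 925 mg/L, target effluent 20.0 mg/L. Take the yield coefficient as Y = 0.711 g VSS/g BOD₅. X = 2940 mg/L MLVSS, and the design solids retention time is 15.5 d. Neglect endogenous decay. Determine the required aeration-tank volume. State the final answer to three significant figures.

V ≈ 1770 m³

Biomass mass balance (decay neglected): V·X = Y·Q·(S₀ − S)·θ_c, so V = 0.711 × 522 × (925 − 20.0) × 15.5 / 2940 = 1771 m³.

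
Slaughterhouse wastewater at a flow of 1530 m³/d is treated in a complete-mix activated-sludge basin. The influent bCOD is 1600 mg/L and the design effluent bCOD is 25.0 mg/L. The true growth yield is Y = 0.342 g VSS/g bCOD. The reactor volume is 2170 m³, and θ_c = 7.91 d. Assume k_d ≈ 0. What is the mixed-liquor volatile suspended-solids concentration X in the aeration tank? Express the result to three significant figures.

X = Y·Q·ΔS·θ_c / V = 0.342 × 1530 × (1600 − 25.0) × 7.91 / 2170 = 3004 mg/L.

X ≈ 3000 mg/L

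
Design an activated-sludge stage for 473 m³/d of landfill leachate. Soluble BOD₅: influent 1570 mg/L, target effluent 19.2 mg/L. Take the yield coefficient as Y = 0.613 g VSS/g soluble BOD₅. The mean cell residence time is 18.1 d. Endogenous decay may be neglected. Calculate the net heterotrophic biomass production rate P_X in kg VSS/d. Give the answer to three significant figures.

P_X ≈ 450 kg VSS/d

No decay correction is needed, so Y_obs = Y = 0.613.
Mass of soluble BOD₅ removed per day: Q(S₀ − S) = 473 × 1551 g/m³ = 733.5 kg/d.
Biomass produced: P_X = Y_obs·Q·ΔS = 0.6130 × 733.5 ≈ 449.7 kg VSS/d.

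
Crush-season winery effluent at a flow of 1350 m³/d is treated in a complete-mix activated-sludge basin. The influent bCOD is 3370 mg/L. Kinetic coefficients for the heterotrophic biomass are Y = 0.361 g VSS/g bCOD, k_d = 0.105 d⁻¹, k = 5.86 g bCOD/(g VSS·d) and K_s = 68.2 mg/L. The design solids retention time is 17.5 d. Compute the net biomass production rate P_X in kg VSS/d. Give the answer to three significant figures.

Effluent substrate depends only on kinetics and SRT: S = K_s(1 + k_d θ_c) / [θ_c(Yk − k_d) − 1] = 68.2 × (1 + 0.105 × 17.5) / [17.5 × (0.361 × 5.86 − 0.105) − 1] = 193.5 / 34.18 = 5.661 mg/L.
Y_obs = Y / (1 + k_d θ_c) = 0.361 / (1 + 0.105 × 17.5) = 0.361 / 2.837 = 0.1272.
Substrate removed = Q·(S₀ − S) = 1350 m³/d × (3370 − 5.66) g/m³ = 4.54×10^6 g/d = 4542 kg/d.
P_X = Y_obs · Q(S₀ − S) = 0.1272 × 4542 = 577.8 kg VSS/d.

P_X ≈ 578 kg VSS/d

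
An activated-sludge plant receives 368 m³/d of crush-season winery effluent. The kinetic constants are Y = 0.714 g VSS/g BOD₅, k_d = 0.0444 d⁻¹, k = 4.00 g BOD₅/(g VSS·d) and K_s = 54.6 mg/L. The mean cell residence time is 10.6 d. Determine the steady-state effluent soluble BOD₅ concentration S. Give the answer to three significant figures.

S ≈ 2.79 mg/L

Effluent substrate depends only on kinetics and SRT: S = K_s(1 + k_d θ_c) / [θ_c(Yk − k_d) − 1] = 54.6 × (1 + 0.0444 × 10.6) / [10.6 × (0.714 × 4.00 − 0.0444) − 1] = 80.30 / 28.80 = 2.788 mg/L.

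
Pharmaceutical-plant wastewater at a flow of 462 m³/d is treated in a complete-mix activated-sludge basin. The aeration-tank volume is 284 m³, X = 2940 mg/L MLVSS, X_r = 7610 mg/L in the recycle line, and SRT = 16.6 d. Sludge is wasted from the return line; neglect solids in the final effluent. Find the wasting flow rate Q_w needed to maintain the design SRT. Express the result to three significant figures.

θ_c = V·X/(Q_w·X_r) when wasting from the recycle, so Q_w = V·X/(θ_c·X_r) = 284.0 × 2940 / (16.6 × 7610) = 6.610 m³/d.

Q_w ≈ 6.61 m³/d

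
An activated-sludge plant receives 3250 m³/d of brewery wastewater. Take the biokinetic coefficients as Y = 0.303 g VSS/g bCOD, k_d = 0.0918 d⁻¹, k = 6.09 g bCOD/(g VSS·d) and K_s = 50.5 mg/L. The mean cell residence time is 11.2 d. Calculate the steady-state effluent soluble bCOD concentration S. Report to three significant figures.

From the Monod/SRT balance for a CMAS, S = K_s·(1+k_d θ_c)/[θ_c·(Y k − k_d) − 1] = 50.5 × (1 + 0.0918 × 11.2) / [11.2 × (0.303 × 6.09 − 0.0918) − 1] = 102.4 / 18.64 = 5.495 mg/L.

S ≈ 5.50 mg/L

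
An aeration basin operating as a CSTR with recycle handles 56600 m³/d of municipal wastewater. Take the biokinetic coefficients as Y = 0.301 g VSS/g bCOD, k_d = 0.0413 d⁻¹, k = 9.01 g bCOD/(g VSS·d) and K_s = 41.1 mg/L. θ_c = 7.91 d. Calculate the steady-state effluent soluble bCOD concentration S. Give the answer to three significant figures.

S ≈ 2.71 mg/L

From the Monod/SRT balance for a CMAS, S = K_s·(1+k_d θ_c)/[θ_c·(Y k − k_d) − 1] = 41.1 × (1 + 0.0413 × 7.91) / [7.91 × (0.301 × 9.01 − 0.0413) − 1] = 54.53 / 20.13 = 2.709 mg/L.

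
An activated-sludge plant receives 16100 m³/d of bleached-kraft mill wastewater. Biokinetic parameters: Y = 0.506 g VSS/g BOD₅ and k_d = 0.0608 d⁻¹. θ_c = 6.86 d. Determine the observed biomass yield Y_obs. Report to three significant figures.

Y_obs ≈ 0.357 g VSS/g BOD₅

Correct the yield for decay: Y_obs = Y/(1 + k_d θ_c) = 0.506 / (1 + 0.0608 × 6.86) = 0.506 / 1.417 = 0.3571.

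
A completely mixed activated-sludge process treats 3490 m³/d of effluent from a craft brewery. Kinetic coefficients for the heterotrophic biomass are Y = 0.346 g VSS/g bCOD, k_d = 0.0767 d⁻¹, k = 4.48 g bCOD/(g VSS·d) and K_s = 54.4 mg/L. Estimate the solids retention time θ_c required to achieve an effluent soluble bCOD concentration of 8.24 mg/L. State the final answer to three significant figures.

At the target effluent, Y k S/(K_s+S) = 0.346×4.48×8.24/62.64 = 0.2039 d⁻¹.
Then 1/θ_c = μ − k_d = 0.2039 − 0.0767 = 0.1272 d⁻¹, giving θ_c = 7.861 d.

θ_c ≈ 7.86 d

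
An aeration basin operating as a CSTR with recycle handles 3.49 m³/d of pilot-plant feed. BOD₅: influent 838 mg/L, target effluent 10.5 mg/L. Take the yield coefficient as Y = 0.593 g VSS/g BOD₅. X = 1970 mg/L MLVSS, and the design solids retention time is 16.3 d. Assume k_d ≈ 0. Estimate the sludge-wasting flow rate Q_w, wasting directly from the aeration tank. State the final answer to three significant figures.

With k_d = 0 the design equation reduces to V = Y Q (S₀−S) θ_c / X = 0.593 × 3.49 × (838 − 10.5) × 16.3 / 1970 = 14.17 m³.
For wasting at MLVSS concentration, Q_w = V/θ_c = 14.17/16.3 = 0.8693 m³/d.

Q_w ≈ 0.869 m³/d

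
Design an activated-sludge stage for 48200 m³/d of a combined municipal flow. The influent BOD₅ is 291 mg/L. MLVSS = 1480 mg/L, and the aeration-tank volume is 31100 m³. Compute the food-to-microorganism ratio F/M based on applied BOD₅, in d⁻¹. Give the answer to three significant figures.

F/M ≈ 0.305 d⁻¹

Food-to-microorganism ratio F/M = Q S₀ / (V X) = 48200 × 291 / (31100 × 1480) = 0.3047 d⁻¹.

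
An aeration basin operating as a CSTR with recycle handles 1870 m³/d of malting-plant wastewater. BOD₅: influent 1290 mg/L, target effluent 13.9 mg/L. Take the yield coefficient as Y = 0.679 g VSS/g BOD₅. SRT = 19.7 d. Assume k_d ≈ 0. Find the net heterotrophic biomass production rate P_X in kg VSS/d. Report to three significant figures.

Since k_d ≈ 0, Y_obs = Y = 0.679 g VSS/g BOD₅.
Mass of BOD₅ removed per day: Q(S₀ − S) = 1870 × 1276 g/m³ = 2386 kg/d.
P_X = Y_obs · Q(S₀ − S) = 0.6790 × 2386 = 1620 kg VSS/d.

P_X ≈ 1620 kg VSS/d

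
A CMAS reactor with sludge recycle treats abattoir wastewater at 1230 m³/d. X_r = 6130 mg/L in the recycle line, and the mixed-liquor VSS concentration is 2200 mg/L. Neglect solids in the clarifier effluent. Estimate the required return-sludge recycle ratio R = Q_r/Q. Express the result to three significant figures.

Mass balance around the secondary clarifier (neglecting effluent solids): R = X / (X_r − X) = 2200 / (6130 − 2200) = 0.5598.

R ≈ 0.560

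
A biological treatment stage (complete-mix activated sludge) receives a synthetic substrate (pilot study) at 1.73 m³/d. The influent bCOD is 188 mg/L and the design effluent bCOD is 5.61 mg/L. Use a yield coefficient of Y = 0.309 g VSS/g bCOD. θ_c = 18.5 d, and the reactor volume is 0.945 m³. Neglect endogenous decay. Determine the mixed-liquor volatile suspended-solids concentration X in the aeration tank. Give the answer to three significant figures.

X ≈ 1910 mg/L

From V·X = Y·Q·(S₀ − S)·θ_c (decay neglected): X = 0.309 × 1.73 × (188 − 5.61) × 18.5 / 0.945 = 1909 mg/L.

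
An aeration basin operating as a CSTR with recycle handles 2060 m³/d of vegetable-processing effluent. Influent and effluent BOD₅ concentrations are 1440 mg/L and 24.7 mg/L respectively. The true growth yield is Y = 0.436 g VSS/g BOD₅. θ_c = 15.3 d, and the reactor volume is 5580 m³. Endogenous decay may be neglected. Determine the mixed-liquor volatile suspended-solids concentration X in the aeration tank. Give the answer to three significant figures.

Without decay, X = Y Q (S₀−S) θ_c / V = 0.436 × 2060 × (1440 − 24.7) × 15.3 / 5580 = 3485 mg/L.

X ≈ 3490 mg/L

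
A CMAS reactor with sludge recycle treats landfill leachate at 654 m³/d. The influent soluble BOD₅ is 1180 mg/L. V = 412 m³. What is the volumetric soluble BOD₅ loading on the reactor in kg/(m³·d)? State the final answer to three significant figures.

L_v ≈ 1.87 kg soluble BOD₅/(m³·d)

Volumetric loading L_v = Q·S₀ / V = 654 × 1180 g/m³ / 412.0 m³ = 1873 g/(m³·d) = 1.873 kg soluble BOD₅/(m³·d).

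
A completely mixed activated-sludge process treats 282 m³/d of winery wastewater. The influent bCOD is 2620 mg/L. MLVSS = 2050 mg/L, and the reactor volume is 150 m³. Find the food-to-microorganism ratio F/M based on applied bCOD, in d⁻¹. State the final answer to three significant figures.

F/M ≈ 2.40 d⁻¹

F/M = Q·S₀ / (V·X) = 282 × 2620 / (150.0 × 2050) = 2.403 g bCOD·(g VSS·d)⁻¹.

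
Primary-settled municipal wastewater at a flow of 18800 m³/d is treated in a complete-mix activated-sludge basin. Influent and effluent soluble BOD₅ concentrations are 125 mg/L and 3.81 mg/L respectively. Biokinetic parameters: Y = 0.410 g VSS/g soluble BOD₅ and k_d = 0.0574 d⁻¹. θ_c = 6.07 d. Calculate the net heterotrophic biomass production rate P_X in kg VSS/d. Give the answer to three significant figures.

Correct the yield for decay: Y_obs = Y/(1 + k_d θ_c) = 0.410 / (1 + 0.0574 × 6.07) = 0.410 / 1.348 = 0.3041.
ΔS = 125 − 3.81 = 121.2 mg/L, so the substrate removal rate is 18800 × 121.2/1000 = 2278 kg soluble BOD₅/d.
Net biomass production P_X = Y_obs × Q·(S₀ − S) = 0.3041 × 2278 = 692.8 kg VSS/d.

P_X ≈ 693 kg VSS/d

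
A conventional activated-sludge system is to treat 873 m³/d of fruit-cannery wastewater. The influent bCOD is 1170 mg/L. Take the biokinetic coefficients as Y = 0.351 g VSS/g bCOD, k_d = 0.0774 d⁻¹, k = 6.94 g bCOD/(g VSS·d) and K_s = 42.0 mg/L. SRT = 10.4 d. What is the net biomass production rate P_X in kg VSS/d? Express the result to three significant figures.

From the Monod/SRT balance for a CMAS, S = K_s·(1+k_d θ_c)/[θ_c·(Y k − k_d) − 1] = 42.0 × (1 + 0.0774 × 10.4) / [10.4 × (0.351 × 6.94 − 0.0774) − 1] = 75.81 / 23.53 = 3.222 mg/L.
Observed yield with endogenous decay: Y_obs = Y / (1 + k_d·θ_c) = 0.351 / (1 + 0.0774 × 10.4) = 0.351 / 1.805 = 0.1945 g VSS/g bCOD.
Substrate removed = Q·(S₀ − S) = 873 m³/d × (1170 − 3.22) g/m³ = 1.02×10^6 g/d = 1019 kg/d.
So the net sludge growth is P_X = 0.1945 × 1019 = 198.1 kg VSS/d.

P_X ≈ 198 kg VSS/d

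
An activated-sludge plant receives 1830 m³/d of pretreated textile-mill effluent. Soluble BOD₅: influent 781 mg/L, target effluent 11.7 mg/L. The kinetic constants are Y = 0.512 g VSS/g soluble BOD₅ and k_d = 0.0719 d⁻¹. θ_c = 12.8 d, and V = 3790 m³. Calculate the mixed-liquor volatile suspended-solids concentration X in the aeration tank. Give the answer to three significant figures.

From V·X·(1 + k_d·θ_c) = Y·Q·(S₀ − S)·θ_c: X = 0.512 × 1830 × (781 − 11.7) × 12.8 / [3790 × (1 + 0.0719 × 12.8)] = 1268 mg/L.

X ≈ 1270 mg/L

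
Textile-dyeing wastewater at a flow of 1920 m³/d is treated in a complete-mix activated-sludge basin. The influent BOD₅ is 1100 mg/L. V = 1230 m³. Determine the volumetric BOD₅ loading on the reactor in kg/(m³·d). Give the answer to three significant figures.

L_v = Q S₀ / V = 1920 × 1100 × 10⁻³ / 1230 = 1.717 kg/(m³·d).

L_v ≈ 1.72 kg BOD₅/(m³·d)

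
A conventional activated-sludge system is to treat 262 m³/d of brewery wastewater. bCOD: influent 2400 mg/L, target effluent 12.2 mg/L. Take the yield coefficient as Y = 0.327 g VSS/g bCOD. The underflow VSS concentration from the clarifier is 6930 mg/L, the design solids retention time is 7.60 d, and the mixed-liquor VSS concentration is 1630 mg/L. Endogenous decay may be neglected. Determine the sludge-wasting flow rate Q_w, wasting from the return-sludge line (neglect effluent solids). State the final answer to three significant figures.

Q_w ≈ 29.5 m³/d

With k_d = 0 the design equation reduces to V = Y Q (S₀−S) θ_c / X = 0.327 × 262 × (2400 − 12.2) × 7.60 / 1630 = 953.8 m³.
θ_c = V·X/(Q_w·X_r) when wasting from the recycle, so Q_w = V·X/(θ_c·X_r) = 953.8 × 1630 / (7.60 × 6930) = 29.52 m³/d.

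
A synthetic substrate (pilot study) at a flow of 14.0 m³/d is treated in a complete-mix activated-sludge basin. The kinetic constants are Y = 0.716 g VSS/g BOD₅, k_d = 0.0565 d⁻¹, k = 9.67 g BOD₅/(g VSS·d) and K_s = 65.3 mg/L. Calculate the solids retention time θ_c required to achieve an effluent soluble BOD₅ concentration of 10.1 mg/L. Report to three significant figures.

At the target effluent, Y k S/(K_s+S) = 0.716×9.67×10.1/75.40 = 0.9274 d⁻¹.
1/θ_c = 0.9274 − 0.0565 = 0.8709 d⁻¹, so θ_c = 1.148 d.

θ_c ≈ 1.15 d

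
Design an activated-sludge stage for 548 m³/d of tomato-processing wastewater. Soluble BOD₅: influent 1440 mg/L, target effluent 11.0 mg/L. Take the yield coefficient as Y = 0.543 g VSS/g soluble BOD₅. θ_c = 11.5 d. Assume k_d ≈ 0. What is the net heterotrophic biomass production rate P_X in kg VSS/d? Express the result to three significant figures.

With endogenous decay neglected, the observed yield equals the true yield: Y_obs = Y = 0.543 g VSS/g soluble BOD₅.
ΔS = 1440 − 11.0 = 1429 mg/L, so the substrate removal rate is 548 × 1429/1000 = 783.1 kg soluble BOD₅/d.
P_X = Y_obs · Q(S₀ − S) = 0.5430 × 783.1 = 425.2 kg VSS/d.

P_X ≈ 425 kg VSS/d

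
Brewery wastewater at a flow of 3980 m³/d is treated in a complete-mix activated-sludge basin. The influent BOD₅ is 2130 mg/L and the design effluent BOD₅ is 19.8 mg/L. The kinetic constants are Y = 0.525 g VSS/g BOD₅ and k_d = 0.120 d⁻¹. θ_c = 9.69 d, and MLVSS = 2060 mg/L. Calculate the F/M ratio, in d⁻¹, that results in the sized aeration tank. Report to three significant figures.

F/M ≈ 0.429 d⁻¹

Steady-state biomass mass balance: V·X·(1 + k_d·θ_c) = Y·Q·(S₀ − S)·θ_c, so V = 0.525 × 3980 × (2130 − 19.8) × 9.69 / [2060 × (1 + 0.120 × 9.69)] = 4.27×10^7 / 4455 = 9590 m³.
Food-to-microorganism ratio F/M = Q S₀ / (V X) = 3980 × 2130 / (9590 × 2060) = 0.4291 d⁻¹.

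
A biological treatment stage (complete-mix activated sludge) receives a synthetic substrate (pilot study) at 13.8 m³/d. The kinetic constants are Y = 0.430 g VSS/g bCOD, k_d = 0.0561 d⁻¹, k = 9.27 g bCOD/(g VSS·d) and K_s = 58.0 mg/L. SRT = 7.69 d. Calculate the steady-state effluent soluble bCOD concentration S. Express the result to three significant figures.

S ≈ 2.84 mg/L

From the Monod/SRT balance for a CMAS, S = K_s·(1+k_d θ_c)/[θ_c·(Y k − k_d) − 1] = 58.0 × (1 + 0.0561 × 7.69) / [7.69 × (0.430 × 9.27 − 0.0561) − 1] = 83.02 / 29.22 = 2.841 mg/L.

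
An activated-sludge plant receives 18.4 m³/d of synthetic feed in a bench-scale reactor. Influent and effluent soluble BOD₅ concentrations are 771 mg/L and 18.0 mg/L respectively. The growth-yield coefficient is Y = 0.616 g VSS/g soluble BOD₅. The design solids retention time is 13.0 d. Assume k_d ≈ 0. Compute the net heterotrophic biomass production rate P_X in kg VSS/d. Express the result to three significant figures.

P_X ≈ 8.53 kg VSS/d

Since k_d ≈ 0, Y_obs = Y = 0.616 g VSS/g soluble BOD₅.
Q·(S₀ − S) = 18.4 × (771 − 18.0) × 10⁻³ = 13.86 kg/d removed.
P_X = Y_obs · Q(S₀ − S) = 0.6160 × 13.86 = 8.535 kg VSS/d.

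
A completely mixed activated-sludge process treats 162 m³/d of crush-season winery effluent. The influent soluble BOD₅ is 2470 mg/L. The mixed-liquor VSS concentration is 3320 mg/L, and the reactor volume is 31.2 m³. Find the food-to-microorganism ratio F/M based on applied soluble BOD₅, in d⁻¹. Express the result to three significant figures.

Food-to-microorganism ratio F/M = Q S₀ / (V X) = 162 × 2470 / (31.20 × 3320) = 3.863 d⁻¹.

F/M ≈ 3.86 d⁻¹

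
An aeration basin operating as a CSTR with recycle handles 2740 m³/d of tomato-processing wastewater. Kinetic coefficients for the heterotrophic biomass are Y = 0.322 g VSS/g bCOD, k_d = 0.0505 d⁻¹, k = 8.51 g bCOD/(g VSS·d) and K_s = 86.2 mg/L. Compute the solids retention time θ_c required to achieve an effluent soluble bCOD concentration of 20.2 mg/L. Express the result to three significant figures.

θ_c ≈ 2.13 d

From 1/θ_c = Y·k·S/(K_s + S) − k_d: Y·k·S/(K_s+S) = 0.322 × 8.51 × 20.2 / (86.2 + 20.2) = 0.5202 d⁻¹.
Then 1/θ_c = μ − k_d = 0.5202 − 0.0505 = 0.4697 d⁻¹, giving θ_c = 2.129 d.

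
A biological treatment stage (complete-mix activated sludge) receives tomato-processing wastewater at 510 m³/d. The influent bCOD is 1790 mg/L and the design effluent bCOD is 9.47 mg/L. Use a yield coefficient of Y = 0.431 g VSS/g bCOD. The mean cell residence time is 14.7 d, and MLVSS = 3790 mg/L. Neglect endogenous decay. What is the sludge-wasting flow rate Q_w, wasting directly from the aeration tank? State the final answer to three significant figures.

Biomass mass balance (decay neglected): V·X = Y·Q·(S₀ − S)·θ_c, so V = 0.431 × 510 × (1790 − 9.47) × 14.7 / 3790 = 1518 m³.
For wasting at MLVSS concentration, Q_w = V/θ_c = 1518/14.7 = 103.3 m³/d.

Q_w ≈ 103 m³/d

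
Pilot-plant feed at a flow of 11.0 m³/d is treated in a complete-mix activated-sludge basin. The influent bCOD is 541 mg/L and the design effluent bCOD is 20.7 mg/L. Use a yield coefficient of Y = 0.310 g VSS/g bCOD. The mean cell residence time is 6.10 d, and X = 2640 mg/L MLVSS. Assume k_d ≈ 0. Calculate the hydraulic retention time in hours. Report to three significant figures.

With k_d = 0 the design equation reduces to V = Y Q (S₀−S) θ_c / X = 0.310 × 11.0 × (541 − 20.7) × 6.10 / 2640 = 4.100 m³.
Hydraulic retention time τ = V/Q = 4.100 / 11.0 = 0.3727 d = 8.944 h.

τ ≈ 8.94 h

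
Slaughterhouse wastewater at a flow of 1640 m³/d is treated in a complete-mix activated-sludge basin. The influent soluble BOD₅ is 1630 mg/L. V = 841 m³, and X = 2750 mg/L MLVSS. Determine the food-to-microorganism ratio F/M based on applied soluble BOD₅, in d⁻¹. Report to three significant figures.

F/M ≈ 1.16 d⁻¹

Food-to-microorganism ratio F/M = Q S₀ / (V X) = 1640 × 1630 / (841.0 × 2750) = 1.156 d⁻¹.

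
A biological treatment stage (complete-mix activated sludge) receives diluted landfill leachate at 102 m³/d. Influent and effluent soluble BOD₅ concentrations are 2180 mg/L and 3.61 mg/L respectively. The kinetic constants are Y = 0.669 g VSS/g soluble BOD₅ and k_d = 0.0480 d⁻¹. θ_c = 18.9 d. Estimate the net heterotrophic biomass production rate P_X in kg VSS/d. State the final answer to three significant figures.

Observed yield with endogenous decay: Y_obs = Y / (1 + k_d·θ_c) = 0.669 / (1 + 0.0480 × 18.9) = 0.669 / 1.907 = 0.3508 g VSS/g soluble BOD₅.
Substrate removed = Q·(S₀ − S) = 102 m³/d × (2180 − 3.61) g/m³ = 2.22×10^5 g/d = 222.0 kg/d.
P_X = Y_obs · Q(S₀ − S) = 0.3508 × 222.0 = 77.87 kg VSS/d.

P_X ≈ 77.9 kg VSS/d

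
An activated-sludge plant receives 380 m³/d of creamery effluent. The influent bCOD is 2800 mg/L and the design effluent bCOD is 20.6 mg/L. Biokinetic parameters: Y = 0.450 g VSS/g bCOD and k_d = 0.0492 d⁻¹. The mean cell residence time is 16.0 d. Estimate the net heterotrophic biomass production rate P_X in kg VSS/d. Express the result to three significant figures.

Observed yield with endogenous decay: Y_obs = Y / (1 + k_d·θ_c) = 0.450 / (1 + 0.0492 × 16.0) = 0.450 / 1.787 = 0.2518 g VSS/g bCOD.
Substrate removed = Q·(S₀ − S) = 380 m³/d × (2800 − 20.6) g/m³ = 1.06×10^6 g/d = 1056 kg/d.
P_X = Y_obs · Q(S₀ − S) = 0.2518 × 1056 = 265.9 kg VSS/d.

P_X ≈ 266 kg VSS/d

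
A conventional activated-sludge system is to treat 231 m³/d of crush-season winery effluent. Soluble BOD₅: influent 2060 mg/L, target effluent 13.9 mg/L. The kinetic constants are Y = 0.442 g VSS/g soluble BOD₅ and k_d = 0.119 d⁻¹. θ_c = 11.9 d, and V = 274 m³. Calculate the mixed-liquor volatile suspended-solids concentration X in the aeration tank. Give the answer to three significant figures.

X = Y·Q·ΔS·θ_c / [V·(1 + k_d θ_c)] = 0.442 × 231 × (2060 − 13.9) × 11.9 / [274 × (1 + 0.119 × 11.9)] = 3755 mg/L.

X ≈ 3760 mg/L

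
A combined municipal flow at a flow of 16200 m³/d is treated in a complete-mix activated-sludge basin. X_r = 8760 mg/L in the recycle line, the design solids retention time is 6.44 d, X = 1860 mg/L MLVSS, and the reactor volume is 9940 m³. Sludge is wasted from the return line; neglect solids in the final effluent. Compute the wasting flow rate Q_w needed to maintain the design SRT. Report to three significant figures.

Q_w ≈ 328 m³/d

Q_w = (V·X)/(θ_c X_r) = 9940 × 1860 / (6.44 × 8760) = 327.7 m³/d.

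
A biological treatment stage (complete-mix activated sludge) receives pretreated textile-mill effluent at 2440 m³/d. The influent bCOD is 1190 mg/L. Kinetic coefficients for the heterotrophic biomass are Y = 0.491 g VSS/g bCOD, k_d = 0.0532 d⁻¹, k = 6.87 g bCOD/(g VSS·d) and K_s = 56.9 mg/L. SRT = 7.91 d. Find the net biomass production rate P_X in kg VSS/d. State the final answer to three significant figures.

From the Monod/SRT balance for a CMAS, S = K_s·(1+k_d θ_c)/[θ_c·(Y k − k_d) − 1] = 56.9 × (1 + 0.0532 × 7.91) / [7.91 × (0.491 × 6.87 − 0.0532) − 1] = 80.84 / 25.26 = 3.200 mg/L.
Observed yield with endogenous decay: Y_obs = Y / (1 + k_d·θ_c) = 0.491 / (1 + 0.0532 × 7.91) = 0.491 / 1.421 = 0.3456 g VSS/g bCOD.
Mass of bCOD removed per day: Q(S₀ − S) = 2440 × 1187 g/m³ = 2896 kg/d.
Net biomass production P_X = Y_obs × Q·(S₀ − S) = 0.3456 × 2896 = 1001 kg VSS/d.

P_X ≈ 1000 kg VSS/d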